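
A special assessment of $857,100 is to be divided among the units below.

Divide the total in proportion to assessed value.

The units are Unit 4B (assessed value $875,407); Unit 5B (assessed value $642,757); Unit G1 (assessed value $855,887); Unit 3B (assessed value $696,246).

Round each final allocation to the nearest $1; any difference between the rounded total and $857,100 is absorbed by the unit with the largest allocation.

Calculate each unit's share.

Combined assessed value = 3,070,297.
Unrounded shares: Unit 4B 875,407/3,070,297 × $857,100 = 244,377.45; Unit 5B 642,757/3,070,297 × $857,100 = 179,431.18; Unit G1 855,887/3,070,297 × $857,100 = 238,928.27; Unit 3B 696,246/3,070,297 × $857,100 = 194,363.10.
Rounded to nearest $1: Unit 4B $244,377; Unit 5B $179,431; Unit G1 $238,928; Unit 3B $194,363. Sum = $857,099.
Difference $857,100 − $857,099 = +$1 applied to largest allocation (Unit 4B): Unit 4B becomes $244,378.

Unit 4B: $244,378 | Unit 5B: $179,431 | Unit G1: $238,928 | Unit 3B: $194,363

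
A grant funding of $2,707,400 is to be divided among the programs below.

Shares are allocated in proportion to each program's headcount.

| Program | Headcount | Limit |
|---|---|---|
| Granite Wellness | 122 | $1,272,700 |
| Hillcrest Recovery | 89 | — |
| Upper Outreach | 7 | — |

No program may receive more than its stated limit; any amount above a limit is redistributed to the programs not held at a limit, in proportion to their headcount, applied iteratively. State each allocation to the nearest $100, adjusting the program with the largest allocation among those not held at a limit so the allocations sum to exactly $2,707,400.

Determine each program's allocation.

Total headcount = 218.
Proportional shares (ignoring caps): Granite Wellness 1,515,150.46; Hillcrest Recovery 1,105,314.68; Upper Outreach 86,934.86.
Cap binds for Granite Wellness ($1,272,700); residual $1,434,700 reallocated over remaining headcount 96.
Redistributed shares: Hillcrest Recovery 1,330,086.46 → $1,330,100; Upper Outreach 104,613.54 → $104,600.

Granite Wellness: $1,272,700; Hillcrest Recovery: $1,330,100; Upper Outreach: $104,600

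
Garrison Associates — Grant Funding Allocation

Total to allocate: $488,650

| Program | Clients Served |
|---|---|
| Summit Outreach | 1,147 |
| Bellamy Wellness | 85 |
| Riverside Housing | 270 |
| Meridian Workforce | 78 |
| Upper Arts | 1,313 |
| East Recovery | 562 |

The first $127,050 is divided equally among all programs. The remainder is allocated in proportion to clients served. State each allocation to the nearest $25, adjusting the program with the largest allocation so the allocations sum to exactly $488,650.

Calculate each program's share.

Summit Outreach: $141,225 · Bellamy Wellness: $30,075 · Riverside Housing: $49,425 · Meridian Workforce: $29,350 · Upper Arts: $158,575 · East Recovery: $80,000

$127,050 shared equally gives $21,175 per program.
Remainder $361,600 by clients served (total 3,455): Summit Outreach 120,044.92 → $120,050; Bellamy Wellness 8,896.09 → $8,900; Riverside Housing 28,258.18 → $28,250; Meridian Workforce 8,163.47 → $8,175; Upper Arts 137,418.47 → $137,425; East Recovery 58,818.87 → $58,825.
Rounding difference −$25 on remainder applied to Upper Arts.
Totals: Summit Outreach $21,175 + $120,050 = $141,225; Bellamy Wellness $21,175 + $8,900 = $30,075; Riverside Housing $21,175 + $28,250 = $49,425; Meridian Workforce $21,175 + $8,175 = $29,350; Upper Arts $21,175 + $137,400 = $158,575; East Recovery $21,175 + $58,825 = $80,000.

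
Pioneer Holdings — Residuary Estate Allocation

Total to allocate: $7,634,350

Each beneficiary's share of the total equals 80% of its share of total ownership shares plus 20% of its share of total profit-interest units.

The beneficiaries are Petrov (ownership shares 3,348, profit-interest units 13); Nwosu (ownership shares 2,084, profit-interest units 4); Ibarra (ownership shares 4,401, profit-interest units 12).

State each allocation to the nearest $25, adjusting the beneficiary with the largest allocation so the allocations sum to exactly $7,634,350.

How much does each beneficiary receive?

Petrov: $2,763,975 · Nwosu: $1,505,025 · Ibarra: $3,365,350

Ownership shares total 9,833; profit-interest units total 29.
Combined weights (80% ownership shares + 20% profit-interest units): Petrov 0.3620; Nwosu 0.1971; Ibarra 0.4408.
Pro-rata amounts: Petrov 2,763,971.12; Nwosu 1,505,018.33; Ibarra 3,365,360.55.
At nearest $25: Petrov $2,763,975; Nwosu $1,505,025; Ibarra $3,365,350. Sum = $7,634,350.
Sum already equals the total — no adjustment.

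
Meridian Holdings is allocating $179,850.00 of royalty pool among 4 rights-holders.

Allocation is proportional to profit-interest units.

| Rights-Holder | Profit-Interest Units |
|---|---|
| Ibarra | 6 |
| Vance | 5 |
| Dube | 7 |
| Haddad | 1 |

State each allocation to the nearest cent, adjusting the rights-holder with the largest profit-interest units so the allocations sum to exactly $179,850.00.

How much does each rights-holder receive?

Total profit-interest units = 6 + 5 + 7 + 1 = 19.
Proportional shares: Ibarra 56,794.7368; Vance 47,328.9474; Dube 66,260.5263; Haddad 9,465.7895.
After rounding (cent): Ibarra $56,794.74; Vance $47,328.95; Dube $66,260.53; Haddad $9,465.79. Sum = $179,850.01.
Difference $179,850.00 − $179,850.01 = −$0.01 applied to largest profit-interest units (Dube): Dube becomes $66,260.52.

Ibarra: $56,794.74 | Vance: $47,328.95 | Dube: $66,260.52 | Haddad: $9,465.79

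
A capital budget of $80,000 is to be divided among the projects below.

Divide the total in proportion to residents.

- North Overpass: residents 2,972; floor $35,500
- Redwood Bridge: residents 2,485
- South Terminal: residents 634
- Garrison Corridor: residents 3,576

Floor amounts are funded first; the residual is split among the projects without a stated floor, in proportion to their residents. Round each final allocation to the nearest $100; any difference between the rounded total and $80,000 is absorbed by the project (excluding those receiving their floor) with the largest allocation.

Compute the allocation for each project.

North Overpass: $35,500 | Redwood Bridge: $16,500 | South Terminal: $4,200 | Garrison Corridor: $23,800

Guaranteed amounts: North Overpass $35,500. Balance $44,500.
Balance split over remaining residents 6,695: Redwood Bridge 16,517.18 → $16,500; South Terminal 4,214.04 → $4,200; Garrison Corridor 23,768.78 → $23,800.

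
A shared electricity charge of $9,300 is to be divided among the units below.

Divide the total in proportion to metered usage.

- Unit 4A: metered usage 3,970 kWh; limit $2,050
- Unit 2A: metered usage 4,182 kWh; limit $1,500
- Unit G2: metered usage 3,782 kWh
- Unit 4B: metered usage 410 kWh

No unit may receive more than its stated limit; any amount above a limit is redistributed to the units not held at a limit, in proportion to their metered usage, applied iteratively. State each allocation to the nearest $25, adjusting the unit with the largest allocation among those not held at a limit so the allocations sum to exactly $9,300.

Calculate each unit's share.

Unit 4A: $2,050 · Unit 2A: $1,500 · Unit G2: $5,200 · Unit 4B: $550

Combined metered usage = 12,344.
Proportional shares (ignoring caps): Unit 4A 2,991.01; Unit 2A 3,150.73; Unit G2 2,849.37; Unit 4B 308.90.
Capped: Unit 4A ($2,050), Unit 2A ($1,500); remaining pool $5,750 reallocated over remaining metered usage 4,192.
Remaining shares: Unit G2 5,187.62 → $5,200; Unit 4B 562.38 → $550.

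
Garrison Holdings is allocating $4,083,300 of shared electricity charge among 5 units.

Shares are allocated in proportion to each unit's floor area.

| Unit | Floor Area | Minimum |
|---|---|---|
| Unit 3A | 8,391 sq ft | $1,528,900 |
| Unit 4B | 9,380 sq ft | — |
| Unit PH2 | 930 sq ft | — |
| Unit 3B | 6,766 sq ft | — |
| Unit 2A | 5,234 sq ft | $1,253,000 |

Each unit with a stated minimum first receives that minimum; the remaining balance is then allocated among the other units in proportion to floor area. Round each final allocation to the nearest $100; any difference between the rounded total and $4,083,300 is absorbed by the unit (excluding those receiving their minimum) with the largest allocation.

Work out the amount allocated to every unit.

Unit 3A: $1,528,900 · Unit 4B: $714,800 · Unit PH2: $70,900 · Unit 3B: $515,700 · Unit 2A: $1,253,000

Fund the minimums — Unit 3A $1,528,900; Unit 2A $1,253,000. Remaining pool $1,301,400.
Remaining pool split over remaining floor area 17,076: Unit 4B 714,870.70 → $714,900; Unit PH2 70,877.37 → $70,900; Unit 3B 515,651.93 → $515,700.
Rounding difference −$100 applied to Unit 4B → $714,800.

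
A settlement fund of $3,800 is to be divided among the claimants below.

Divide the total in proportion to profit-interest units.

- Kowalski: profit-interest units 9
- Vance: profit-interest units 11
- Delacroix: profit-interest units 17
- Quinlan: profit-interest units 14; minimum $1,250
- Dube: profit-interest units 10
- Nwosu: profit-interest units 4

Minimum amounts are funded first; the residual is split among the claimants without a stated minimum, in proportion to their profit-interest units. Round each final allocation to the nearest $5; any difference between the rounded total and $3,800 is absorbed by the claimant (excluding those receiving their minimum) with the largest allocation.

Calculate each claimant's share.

Kowalski: $450 | Vance: $550 | Delacroix: $850 | Quinlan: $1,250 | Dube: $500 | Nwosu: $200

Guaranteed amounts: Quinlan $1,250. Balance $2,550.
Balance split over remaining profit-interest units 51: Kowalski 450.00 → $450; Vance 550.00 → $550; Delacroix 850.00 → $850; Dube 500.00 → $500; Nwosu 200.00 → $200.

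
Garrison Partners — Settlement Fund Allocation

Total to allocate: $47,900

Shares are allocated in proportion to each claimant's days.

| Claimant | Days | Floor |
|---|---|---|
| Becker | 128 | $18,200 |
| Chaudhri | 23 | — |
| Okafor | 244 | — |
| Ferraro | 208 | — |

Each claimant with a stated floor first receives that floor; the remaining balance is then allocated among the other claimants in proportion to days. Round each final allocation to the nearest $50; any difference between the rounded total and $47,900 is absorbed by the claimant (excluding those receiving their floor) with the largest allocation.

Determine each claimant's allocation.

Becker: $18,200 · Chaudhri: $1,450 · Okafor: $15,250 · Ferraro: $13,000

Fund the minimums — Becker $18,200. Remaining pool $29,700.
Remaining pool split over remaining days 475: Chaudhri 1,438.11 → $1,450; Okafor 15,256.42 → $15,250; Ferraro 13,005.47 → $13,000.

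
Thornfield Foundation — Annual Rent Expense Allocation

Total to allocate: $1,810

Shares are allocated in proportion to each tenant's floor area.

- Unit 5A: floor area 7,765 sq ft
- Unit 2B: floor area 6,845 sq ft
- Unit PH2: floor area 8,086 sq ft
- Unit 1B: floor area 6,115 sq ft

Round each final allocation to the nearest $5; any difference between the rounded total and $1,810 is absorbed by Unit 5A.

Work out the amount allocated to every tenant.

Sum of floor area: 28,811.
Raw shares: Unit 5A 7,765/28,811 × $1,810 = 487.82; Unit 2B 6,845/28,811 × $1,810 = 430.02; Unit PH2 8,086/28,811 × $1,810 = 507.99; Unit 1B 6,115/28,811 × $1,810 = 384.16.
At nearest $5: Unit 5A $490; Unit 2B $430; Unit PH2 $510; Unit 1B $385. Sum = $1,815.
Difference $1,810 − $1,815 = −$5 applied to Unit 5A: Unit 5A becomes $485.

Unit 5A: $485 | Unit 2B: $430 | Unit PH2: $510 | Unit 1B: $385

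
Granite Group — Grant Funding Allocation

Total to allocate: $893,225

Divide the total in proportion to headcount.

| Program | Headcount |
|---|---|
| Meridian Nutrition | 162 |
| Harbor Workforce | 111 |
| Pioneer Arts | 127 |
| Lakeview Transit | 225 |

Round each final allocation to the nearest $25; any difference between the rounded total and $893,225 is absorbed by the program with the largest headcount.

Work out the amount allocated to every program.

Headcount total: 625.
Proportional shares: Meridian Nutrition 162/625 × $893,225 = 231,523.92; Harbor Workforce 111/625 × $893,225 = 158,636.76; Pioneer Arts 127/625 × $893,225 = 181,503.32; Lakeview Transit 225/625 × $893,225 = 321,561.00.
After rounding ($25): Meridian Nutrition $231,525; Harbor Workforce $158,625; Pioneer Arts $181,500; Lakeview Transit $321,550. Sum = $893,200.
Difference $893,225 − $893,200 = +$25 applied to largest headcount (Lakeview Transit): Lakeview Transit becomes $321,575.

Meridian Nutrition: $231,525; Harbor Workforce: $158,625; Pioneer Arts: $181,500; Lakeview Transit: $321,575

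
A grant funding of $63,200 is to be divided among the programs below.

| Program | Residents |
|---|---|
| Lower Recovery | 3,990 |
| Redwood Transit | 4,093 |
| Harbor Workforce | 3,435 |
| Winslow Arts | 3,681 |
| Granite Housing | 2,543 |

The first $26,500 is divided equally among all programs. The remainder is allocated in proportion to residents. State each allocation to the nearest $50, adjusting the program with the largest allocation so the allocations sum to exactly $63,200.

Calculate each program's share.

Equal tier: $26,500 ÷ 5 = $5,300 apiece.
Remainder $36,700 by residents (total 17,742): Lower Recovery 8,253.47 → $8,250; Redwood Transit 8,466.53 → $8,450; Harbor Workforce 7,105.43 → $7,100; Winslow Arts 7,614.29 → $7,600; Granite Housing 5,260.29 → $5,250.
Rounding difference +$50 on remainder applied to Redwood Transit.
Totals: Lower Recovery $5,300 + $8,250 = $13,550; Redwood Transit $5,300 + $8,500 = $13,800; Harbor Workforce $5,300 + $7,100 = $12,400; Winslow Arts $5,300 + $7,600 = $12,900; Granite Housing $5,300 + $5,250 = $10,550.

Lower Recovery: $13,550 | Redwood Transit: $13,800 | Harbor Workforce: $12,400 | Winslow Arts: $12,900 | Granite Housing: $10,550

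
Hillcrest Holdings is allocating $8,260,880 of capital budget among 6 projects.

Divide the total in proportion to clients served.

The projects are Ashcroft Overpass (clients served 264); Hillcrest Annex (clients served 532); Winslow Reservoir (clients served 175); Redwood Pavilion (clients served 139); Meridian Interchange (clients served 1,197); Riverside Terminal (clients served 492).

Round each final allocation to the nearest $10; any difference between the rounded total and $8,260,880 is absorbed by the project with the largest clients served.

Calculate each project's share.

Ashcroft Overpass: $779,160; Hillcrest Annex: $1,570,130; Winslow Reservoir: $516,490; Redwood Pavilion: $410,240; Meridian Interchange: $3,532,790; Riverside Terminal: $1,452,070

Total clients served = 264 + 532 + 175 + 139 + 1,197 + 492 = 2,799.
Pro-rata amounts: Ashcroft Overpass 779,161.24; Hillcrest Annex 1,570,127.96; Winslow Reservoir 516,489.46; Redwood Pavilion 410,240.20; Meridian Interchange 3,532,787.91; Riverside Terminal 1,452,073.23.
At nearest $10: Ashcroft Overpass $779,160; Hillcrest Annex $1,570,130; Winslow Reservoir $516,490; Redwood Pavilion $410,240; Meridian Interchange $3,532,790; Riverside Terminal $1,452,070. Sum = $8,260,880.
Sum already equals the total — no adjustment.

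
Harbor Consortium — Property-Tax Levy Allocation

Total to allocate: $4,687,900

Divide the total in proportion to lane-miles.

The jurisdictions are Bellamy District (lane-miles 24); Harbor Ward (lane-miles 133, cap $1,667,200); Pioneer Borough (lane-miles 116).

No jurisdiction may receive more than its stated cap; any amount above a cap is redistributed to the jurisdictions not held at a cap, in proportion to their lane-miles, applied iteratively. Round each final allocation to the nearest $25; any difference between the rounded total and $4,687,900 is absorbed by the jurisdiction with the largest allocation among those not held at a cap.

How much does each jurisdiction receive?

Bellamy District: $517,825 | Harbor Ward: $1,667,200 | Pioneer Borough: $2,502,875

Total lane-miles = 273.
Pro-rata shares before constraints: Bellamy District 412,123.08; Harbor Ward 2,283,848.72; Pioneer Borough 1,991,928.21.
Capped: Harbor Ward ($1,667,200); remaining pool $3,020,700 reallocated over remaining lane-miles 140.
Redistributed shares: Bellamy District 517,834.29 → $517,825; Pioneer Borough 2,502,865.71 → $2,502,875.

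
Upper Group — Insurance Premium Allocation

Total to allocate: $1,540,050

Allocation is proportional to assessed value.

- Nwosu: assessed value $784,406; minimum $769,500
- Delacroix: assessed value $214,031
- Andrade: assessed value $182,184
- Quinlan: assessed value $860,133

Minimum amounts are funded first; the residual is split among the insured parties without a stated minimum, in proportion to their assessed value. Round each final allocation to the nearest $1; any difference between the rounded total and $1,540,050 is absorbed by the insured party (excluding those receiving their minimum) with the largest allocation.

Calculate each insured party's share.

Nwosu: $769,500 · Delacroix: $131,271 · Andrade: $111,738 · Quinlan: $527,541

Fund the minimums — Nwosu $769,500. Remaining pool $770,550.
Remaining pool split over remaining assessed value 1,256,348: Delacroix 131,270.62 → $131,271; Andrade 111,738.05 → $111,738; Quinlan 527,541.32 → $527,541.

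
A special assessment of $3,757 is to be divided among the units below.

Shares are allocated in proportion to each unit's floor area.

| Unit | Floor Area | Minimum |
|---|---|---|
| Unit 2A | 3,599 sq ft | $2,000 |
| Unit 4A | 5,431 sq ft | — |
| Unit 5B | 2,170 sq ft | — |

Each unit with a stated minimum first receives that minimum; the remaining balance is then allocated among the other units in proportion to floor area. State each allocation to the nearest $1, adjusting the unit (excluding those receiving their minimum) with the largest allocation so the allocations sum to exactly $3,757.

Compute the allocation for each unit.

Fund the minimums — Unit 2A $2,000. Remaining pool $1,757.
Remaining pool split over remaining floor area 7,601: Unit 4A 1,255.40 → $1,255; Unit 5B 501.60 → $502.

Unit 2A: $2,000; Unit 4A: $1,255; Unit 5B: $502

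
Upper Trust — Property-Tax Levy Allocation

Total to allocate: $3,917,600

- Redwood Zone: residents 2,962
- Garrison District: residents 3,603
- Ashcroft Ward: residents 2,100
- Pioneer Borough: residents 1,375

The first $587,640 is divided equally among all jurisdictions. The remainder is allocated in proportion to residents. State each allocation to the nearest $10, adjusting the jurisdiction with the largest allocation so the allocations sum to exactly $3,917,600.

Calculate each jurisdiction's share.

Redwood Zone: $1,129,310 | Garrison District: $1,341,910 | Ashcroft Ward: $843,420 | Pioneer Borough: $602,960

$587,640 shared equally gives $146,910 per jurisdiction.
Remainder $3,329,960 by residents (total 10,040): Redwood Zone 982,404.53 → $982,400; Garrison District 1,195,004.57 → $1,195,000; Ashcroft Ward 696,505.58 → $696,510; Pioneer Borough 456,045.32 → $456,050.
Totals: Redwood Zone $146,910 + $982,400 = $1,129,310; Garrison District $146,910 + $1,195,000 = $1,341,910; Ashcroft Ward $146,910 + $696,510 = $843,420; Pioneer Borough $146,910 + $456,050 = $602,960.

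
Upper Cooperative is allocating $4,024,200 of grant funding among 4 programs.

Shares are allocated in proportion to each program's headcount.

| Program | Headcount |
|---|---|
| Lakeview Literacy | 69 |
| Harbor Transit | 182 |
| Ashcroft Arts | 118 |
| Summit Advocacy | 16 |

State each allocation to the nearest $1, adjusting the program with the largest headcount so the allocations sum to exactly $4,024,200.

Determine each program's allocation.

Headcount total: 385.
Raw shares: Lakeview Literacy 69/385 × $4,024,200 = 721,220.26; Harbor Transit 182/385 × $4,024,200 = 1,902,349.09; Ashcroft Arts 118/385 × $4,024,200 = 1,233,391.17; Summit Advocacy 16/385 × $4,024,200 = 167,239.48.
Rounded to nearest $1: Lakeview Literacy $721,220; Harbor Transit $1,902,349; Ashcroft Arts $1,233,391; Summit Advocacy $167,239. Sum = $4,024,199.
Difference $4,024,200 − $4,024,199 = +$1 applied to largest headcount (Harbor Transit): Harbor Transit becomes $1,902,350.

Lakeview Literacy: $721,220 | Harbor Transit: $1,902,350 | Ashcroft Arts: $1,233,391 | Summit Advocacy: $167,239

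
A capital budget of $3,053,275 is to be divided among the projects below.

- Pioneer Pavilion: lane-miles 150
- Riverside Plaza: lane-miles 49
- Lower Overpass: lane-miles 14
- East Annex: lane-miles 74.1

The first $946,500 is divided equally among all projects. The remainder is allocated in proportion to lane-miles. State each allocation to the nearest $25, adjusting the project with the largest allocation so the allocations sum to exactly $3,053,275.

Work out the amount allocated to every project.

Equal tier: $946,500 ÷ 4 = $236,625 apiece.
Remainder $2,106,775 by lane-miles (total 287.1): Pioneer Pavilion 1,100,718.39 → $1,100,725; Riverside Plaza 359,568.01 → $359,575; Lower Overpass 102,733.72 → $102,725; East Annex 543,754.89 → $543,750.
Totals: Pioneer Pavilion $236,625 + $1,100,725 = $1,337,350; Riverside Plaza $236,625 + $359,575 = $596,200; Lower Overpass $236,625 + $102,725 = $339,350; East Annex $236,625 + $543,750 = $780,375.

Pioneer Pavilion: $1,337,350 · Riverside Plaza: $596,200 · Lower Overpass: $339,350 · East Annex: $780,375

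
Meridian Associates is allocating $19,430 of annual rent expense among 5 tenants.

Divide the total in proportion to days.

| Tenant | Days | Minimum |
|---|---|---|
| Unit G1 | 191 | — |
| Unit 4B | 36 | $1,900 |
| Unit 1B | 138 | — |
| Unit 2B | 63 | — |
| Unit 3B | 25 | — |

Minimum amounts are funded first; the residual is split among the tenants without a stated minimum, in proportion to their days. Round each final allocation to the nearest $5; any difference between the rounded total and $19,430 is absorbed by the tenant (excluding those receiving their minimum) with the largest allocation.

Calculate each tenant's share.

Unit G1: $8,030; Unit 4B: $1,900; Unit 1B: $5,800; Unit 2B: $2,650; Unit 3B: $1,050

Guaranteed amounts: Unit 4B $1,900. Balance $17,530.
Balance split over remaining days 417: Unit G1 8,029.33 → $8,030; Unit 1B 5,801.29 → $5,800; Unit 2B 2,648.42 → $2,650; Unit 3B 1,050.96 → $1,050.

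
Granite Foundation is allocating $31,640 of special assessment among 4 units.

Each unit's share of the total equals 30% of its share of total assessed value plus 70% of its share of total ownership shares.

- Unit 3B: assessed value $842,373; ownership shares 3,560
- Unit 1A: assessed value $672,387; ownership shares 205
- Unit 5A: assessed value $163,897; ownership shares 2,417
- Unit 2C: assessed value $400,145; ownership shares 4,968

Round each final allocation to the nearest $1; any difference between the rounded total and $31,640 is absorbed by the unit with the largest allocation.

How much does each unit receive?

Assessed value total 2,078,802; ownership shares total 11,150.
Combined weights (30% assessed value + 70% ownership shares): Unit 3B 0.3451; Unit 1A 0.1099; Unit 5A 0.1754; Unit 2C 0.3696.
Unrounded shares: Unit 3B 10,917.82; Unit 1A 3,477.39; Unit 5A 5,549.42; Unit 2C 11,695.37.
After rounding ($1): Unit 3B $10,918; Unit 1A $3,477; Unit 5A $5,549; Unit 2C $11,695. Sum = $31,639.
Difference $31,640 − $31,639 = +$1 applied to largest allocation (Unit 2C): Unit 2C becomes $11,696.

Unit 3B: $10,918; Unit 1A: $3,477; Unit 5A: $5,549; Unit 2C: $11,696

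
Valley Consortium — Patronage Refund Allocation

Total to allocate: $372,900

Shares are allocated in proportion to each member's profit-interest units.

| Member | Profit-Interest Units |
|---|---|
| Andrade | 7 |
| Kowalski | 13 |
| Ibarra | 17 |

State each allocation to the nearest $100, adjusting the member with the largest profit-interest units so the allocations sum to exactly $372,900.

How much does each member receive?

Andrade: $70,500 | Kowalski: $131,000 | Ibarra: $171,400

Total profit-interest units = 7 + 13 + 17 = 37.
Proportional shares: Andrade 70,548.65; Kowalski 131,018.92; Ibarra 171,332.43.
After rounding ($100): Andrade $70,500; Kowalski $131,000; Ibarra $171,300. Sum = $372,800.
Difference $372,900 − $372,800 = +$100 applied to largest profit-interest units (Ibarra): Ibarra becomes $171,400.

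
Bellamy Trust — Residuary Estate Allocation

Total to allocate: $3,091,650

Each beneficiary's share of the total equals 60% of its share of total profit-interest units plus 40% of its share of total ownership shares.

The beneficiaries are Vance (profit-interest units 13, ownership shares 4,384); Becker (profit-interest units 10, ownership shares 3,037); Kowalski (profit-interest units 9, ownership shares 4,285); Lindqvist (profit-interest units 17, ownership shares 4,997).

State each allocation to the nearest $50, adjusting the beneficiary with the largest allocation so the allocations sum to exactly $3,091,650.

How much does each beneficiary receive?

Totals — profit-interest units 49, ownership shares 16,703.
Composite weights (60% profit-interest units + 40% ownership shares): Vance 0.2642; Becker 0.1952; Kowalski 0.2128; Lindqvist 0.3278.
Proportional shares: Vance 816,723.66; Becker 603,423.39; Kowalski 657,966.12; Lindqvist 1,013,536.83.
After rounding ($50): Vance $816,700; Becker $603,400; Kowalski $657,950; Lindqvist $1,013,550. Sum = $3,091,600.
Difference $3,091,650 − $3,091,600 = +$50 applied to largest allocation (Lindqvist): Lindqvist becomes $1,013,600.

Vance: $816,700; Becker: $603,400; Kowalski: $657,950; Lindqvist: $1,013,600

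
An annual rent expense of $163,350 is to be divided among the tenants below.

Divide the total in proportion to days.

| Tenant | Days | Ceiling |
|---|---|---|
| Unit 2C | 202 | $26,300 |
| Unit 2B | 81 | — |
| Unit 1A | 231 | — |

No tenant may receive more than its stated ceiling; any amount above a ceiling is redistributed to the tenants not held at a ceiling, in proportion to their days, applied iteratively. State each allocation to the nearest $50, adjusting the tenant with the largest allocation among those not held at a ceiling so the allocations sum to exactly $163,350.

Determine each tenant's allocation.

Days total: 514.
Pro-rata shares before constraints: Unit 2C 64,195.91; Unit 2B 25,741.93; Unit 1A 73,412.16.
Capped: Unit 2C ($26,300); remaining pool $137,050 reallocated over remaining days 312.
Shares after redistribution: Unit 2B 35,580.29 → $35,600; Unit 1A 101,469.71 → $101,450.

Unit 2C: $26,300 | Unit 2B: $35,600 | Unit 1A: $101,450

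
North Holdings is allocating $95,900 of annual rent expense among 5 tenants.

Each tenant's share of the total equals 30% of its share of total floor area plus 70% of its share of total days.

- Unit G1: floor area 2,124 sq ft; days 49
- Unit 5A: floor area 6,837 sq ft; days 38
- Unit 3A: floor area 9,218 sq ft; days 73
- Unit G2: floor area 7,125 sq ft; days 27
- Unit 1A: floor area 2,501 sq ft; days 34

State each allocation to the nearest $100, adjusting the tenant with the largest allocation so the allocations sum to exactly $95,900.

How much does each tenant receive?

Totals — floor area 27,805, days 221.
Combined weights (30% floor area + 70% days): Unit G1 0.1781; Unit 5A 0.1941; Unit 3A 0.3307; Unit G2 0.1624; Unit 1A 0.1347.
Unrounded shares: Unit G1 17,081.74; Unit 5A 18,617.00; Unit 3A 31,712.08; Unit G2 15,573.68; Unit 1A 12,915.49.
Rounded to nearest $100: Unit G1 $17,100; Unit 5A $18,600; Unit 3A $31,700; Unit G2 $15,600; Unit 1A $12,900. Sum = $95,900.
Sum already equals the total — no adjustment.

Unit G1: $17,100; Unit 5A: $18,600; Unit 3A: $31,700; Unit G2: $15,600; Unit 1A: $12,900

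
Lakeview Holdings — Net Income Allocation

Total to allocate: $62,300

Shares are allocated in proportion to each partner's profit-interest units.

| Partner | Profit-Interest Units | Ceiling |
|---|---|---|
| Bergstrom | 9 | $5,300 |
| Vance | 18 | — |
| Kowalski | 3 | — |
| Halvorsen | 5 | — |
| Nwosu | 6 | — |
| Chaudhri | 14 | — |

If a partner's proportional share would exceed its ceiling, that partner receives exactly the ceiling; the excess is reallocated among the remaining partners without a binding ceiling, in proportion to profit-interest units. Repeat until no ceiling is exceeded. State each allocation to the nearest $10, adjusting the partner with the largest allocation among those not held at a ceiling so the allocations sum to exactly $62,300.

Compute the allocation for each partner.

Total profit-interest units = 55.
Unconstrained shares: Bergstrom 10,194.55; Vance 20,389.09; Kowalski 3,398.18; Halvorsen 5,663.64; Nwosu 6,796.36; Chaudhri 15,858.18.
Held at cap: Bergstrom ($5,300); residual $57,000 reallocated over remaining profit-interest units 46.
Redistributed shares: Vance 22,304.35 → $22,300; Kowalski 3,717.39 → $3,720; Halvorsen 6,195.65 → $6,200; Nwosu 7,434.78 → $7,430; Chaudhri 17,347.83 → $17,350.

Bergstrom: $5,300; Vance: $22,300; Kowalski: $3,720; Halvorsen: $6,200; Nwosu: $7,430; Chaudhri: $17,350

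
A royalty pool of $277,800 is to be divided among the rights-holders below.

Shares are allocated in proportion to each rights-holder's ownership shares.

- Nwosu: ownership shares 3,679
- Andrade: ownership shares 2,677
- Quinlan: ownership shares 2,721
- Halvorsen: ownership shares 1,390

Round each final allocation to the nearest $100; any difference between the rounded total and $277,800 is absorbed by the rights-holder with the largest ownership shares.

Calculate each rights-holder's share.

Total ownership shares = 10,467.
Raw shares: Nwosu 3,679/10,467 × $277,800 = 97,642.71; Andrade 2,677/10,467 × $277,800 = 71,049.07; Quinlan 2,721/10,467 × $277,800 = 72,216.85; Halvorsen 1,390/10,467 × $277,800 = 36,891.37.
At nearest $100: Nwosu $97,600; Andrade $71,000; Quinlan $72,200; Halvorsen $36,900. Sum = $277,700.
Difference $277,800 − $277,700 = +$100 applied to largest ownership shares (Nwosu): Nwosu becomes $97,700.

Nwosu: $97,700 · Andrade: $71,000 · Quinlan: $72,200 · Halvorsen: $36,900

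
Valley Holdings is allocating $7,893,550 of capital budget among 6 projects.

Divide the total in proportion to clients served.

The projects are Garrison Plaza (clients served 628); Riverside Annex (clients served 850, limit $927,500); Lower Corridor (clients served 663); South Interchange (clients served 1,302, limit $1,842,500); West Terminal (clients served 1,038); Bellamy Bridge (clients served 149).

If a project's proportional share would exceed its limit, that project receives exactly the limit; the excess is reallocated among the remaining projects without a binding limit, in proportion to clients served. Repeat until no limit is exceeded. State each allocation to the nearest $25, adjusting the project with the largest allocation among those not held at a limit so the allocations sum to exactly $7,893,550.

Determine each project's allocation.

Clients served total: 4,630.
Pro-rata shares before constraints: Garrison Plaza 1,070,658.62; Riverside Annex 1,449,139.85; Lower Corridor 1,130,329.08; South Interchange 2,219,741.27; West Terminal 1,769,655.49; Bellamy Bridge 254,025.69.
Capped: Riverside Annex ($927,500), South Interchange ($1,842,500); residual $5,123,550 reallocated over remaining clients served 2,478.
Remaining shares: Garrison Plaza 1,298,462.23 → $1,298,450; Lower Corridor 1,370,828.75 → $1,370,825; West Terminal 2,146,184.38 → $2,146,175; Bellamy Bridge 308,074.64 → $308,075.
Rounding difference +$25 applied to West Terminal → $2,146,200.

Garrison Plaza: $1,298,450 | Riverside Annex: $927,500 | Lower Corridor: $1,370,825 | South Interchange: $1,842,500 | West Terminal: $2,146,200 | Bellamy Bridge: $308,075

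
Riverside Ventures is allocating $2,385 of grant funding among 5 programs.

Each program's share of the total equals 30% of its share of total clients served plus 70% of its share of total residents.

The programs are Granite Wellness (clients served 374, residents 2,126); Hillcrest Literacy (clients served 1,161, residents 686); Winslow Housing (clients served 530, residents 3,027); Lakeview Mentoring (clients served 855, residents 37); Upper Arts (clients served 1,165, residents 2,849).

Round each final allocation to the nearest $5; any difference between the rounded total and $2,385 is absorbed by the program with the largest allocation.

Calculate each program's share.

Granite Wellness: $470; Hillcrest Literacy: $335; Winslow Housing: $670; Lakeview Mentoring: $155; Upper Arts: $755

Clients served total 4,085; residents total 8,725.
Combined weights (30% clients served + 70% residents): Granite Wellness 0.1980; Hillcrest Literacy 0.1403; Winslow Housing 0.2818; Lakeview Mentoring 0.0658; Upper Arts 0.3141.
Raw shares: Granite Wellness 472.31; Hillcrest Literacy 334.62; Winslow Housing 672.04; Lakeview Mentoring 156.84; Upper Arts 749.20.
At nearest $5: Granite Wellness $470; Hillcrest Literacy $335; Winslow Housing $670; Lakeview Mentoring $155; Upper Arts $750. Sum = $2,380.
Difference $2,385 − $2,380 = +$5 applied to largest allocation (Upper Arts): Upper Arts becomes $755.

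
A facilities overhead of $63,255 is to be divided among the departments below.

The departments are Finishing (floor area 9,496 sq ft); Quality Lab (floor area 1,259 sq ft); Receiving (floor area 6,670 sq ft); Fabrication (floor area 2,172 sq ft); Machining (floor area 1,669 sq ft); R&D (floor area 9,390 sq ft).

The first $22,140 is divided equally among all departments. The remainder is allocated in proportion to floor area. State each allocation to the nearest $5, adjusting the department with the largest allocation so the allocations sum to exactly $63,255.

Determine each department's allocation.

Finishing: $16,420 · Quality Lab: $5,380 · Receiving: $12,635 · Fabrication: $6,605 · Machining: $5,930 · R&D: $16,285

First tranche $22,140 split equally: $3,690 each.
Remainder $41,115 by floor area (total 30,656): Finishing 12,735.78 → $12,735; Quality Lab 1,688.54 → $1,690; Receiving 8,945.62 → $8,945; Fabrication 2,913.03 → $2,915; Machining 2,238.42 → $2,240; R&D 12,593.61 → $12,595.
Rounding difference −$5 on remainder applied to Finishing.
Totals: Finishing $3,690 + $12,730 = $16,420; Quality Lab $3,690 + $1,690 = $5,380; Receiving $3,690 + $8,945 = $12,635; Fabrication $3,690 + $2,915 = $6,605; Machining $3,690 + $2,240 = $5,930; R&D $3,690 + $12,595 = $16,285.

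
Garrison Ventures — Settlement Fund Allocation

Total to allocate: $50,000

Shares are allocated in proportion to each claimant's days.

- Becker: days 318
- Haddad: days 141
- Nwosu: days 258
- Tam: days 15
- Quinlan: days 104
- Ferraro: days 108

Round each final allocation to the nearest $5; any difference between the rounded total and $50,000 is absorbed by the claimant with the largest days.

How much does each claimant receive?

Combined days = 944.
Unrounded shares: Becker 318/944 × $50,000 = 16,843.22; Haddad 141/944 × $50,000 = 7,468.22; Nwosu 258/944 × $50,000 = 13,665.25; Tam 15/944 × $50,000 = 794.49; Quinlan 104/944 × $50,000 = 5,508.47; Ferraro 108/944 × $50,000 = 5,720.34.
Rounded to nearest $5: Becker $16,845; Haddad $7,470; Nwosu $13,665; Tam $795; Quinlan $5,510; Ferraro $5,720. Sum = $50,005.
Difference $50,000 − $50,005 = −$5 applied to largest days (Becker): Becker becomes $16,840.

Becker: $16,840 | Haddad: $7,470 | Nwosu: $13,665 | Tam: $795 | Quinlan: $5,510 | Ferraro: $5,720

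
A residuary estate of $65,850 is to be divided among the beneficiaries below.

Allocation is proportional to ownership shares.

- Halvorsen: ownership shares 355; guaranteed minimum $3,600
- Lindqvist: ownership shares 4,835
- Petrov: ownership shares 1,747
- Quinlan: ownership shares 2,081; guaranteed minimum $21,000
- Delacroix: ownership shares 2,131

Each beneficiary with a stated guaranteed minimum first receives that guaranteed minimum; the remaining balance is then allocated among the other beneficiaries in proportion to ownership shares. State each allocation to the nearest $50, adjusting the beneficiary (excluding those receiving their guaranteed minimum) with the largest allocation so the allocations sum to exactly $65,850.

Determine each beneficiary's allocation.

Halvorsen: $3,600 · Lindqvist: $22,900 · Petrov: $8,250 · Quinlan: $21,000 · Delacroix: $10,100

Minimums first: Halvorsen $3,600; Quinlan $21,000. Residual $41,250.
Residual split over remaining ownership shares 8,713: Lindqvist 22,890.36 → $22,900; Petrov 8,270.83 → $8,250; Delacroix 10,088.80 → $10,100.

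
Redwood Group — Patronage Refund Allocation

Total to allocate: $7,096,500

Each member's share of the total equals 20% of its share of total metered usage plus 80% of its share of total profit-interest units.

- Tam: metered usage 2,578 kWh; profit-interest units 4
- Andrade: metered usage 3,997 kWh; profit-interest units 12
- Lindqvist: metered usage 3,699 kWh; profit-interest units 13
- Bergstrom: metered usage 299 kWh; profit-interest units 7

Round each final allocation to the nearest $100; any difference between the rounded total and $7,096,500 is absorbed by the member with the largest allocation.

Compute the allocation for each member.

Tam: $976,900 | Andrade: $2,428,900 | Lindqvist: $2,546,700 | Bergstrom: $1,144,000

Totals — metered usage 10,573, profit-interest units 36.
Combined weights (20% metered usage + 80% profit-interest units): Tam 0.1377; Andrade 0.3423; Lindqvist 0.3589; Bergstrom 0.1612.
Unrounded shares: Tam 976,865.96; Andrade 2,428,949.90; Lindqvist 2,546,646.93; Bergstrom 1,144,037.21.
Rounded to nearest $100: Tam $976,900; Andrade $2,428,900; Lindqvist $2,546,600; Bergstrom $1,144,000. Sum = $7,096,400.
Difference $7,096,500 − $7,096,400 = +$100 applied to largest allocation (Lindqvist): Lindqvist becomes $2,546,700.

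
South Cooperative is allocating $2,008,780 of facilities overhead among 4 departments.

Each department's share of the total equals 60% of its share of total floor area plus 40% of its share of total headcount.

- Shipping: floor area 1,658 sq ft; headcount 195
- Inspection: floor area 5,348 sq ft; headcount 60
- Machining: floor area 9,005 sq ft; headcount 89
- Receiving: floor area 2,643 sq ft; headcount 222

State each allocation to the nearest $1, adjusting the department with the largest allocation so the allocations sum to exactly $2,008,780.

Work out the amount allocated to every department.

Floor area total 18,654; headcount total 566.
Composite weights (60% floor area + 40% headcount): Shipping 0.1911; Inspection 0.2144; Machining 0.3525; Receiving 0.2419.
Pro-rata amounts: Shipping 383,954.66; Inspection 430,721.71; Machining 708,176.30; Receiving 485,927.33.
After rounding ($1): Shipping $383,955; Inspection $430,722; Machining $708,176; Receiving $485,927. Sum = $2,008,780.
Rounded total matches; no reconciliation needed.

Shipping: $383,955; Inspection: $430,722; Machining: $708,176; Receiving: $485,927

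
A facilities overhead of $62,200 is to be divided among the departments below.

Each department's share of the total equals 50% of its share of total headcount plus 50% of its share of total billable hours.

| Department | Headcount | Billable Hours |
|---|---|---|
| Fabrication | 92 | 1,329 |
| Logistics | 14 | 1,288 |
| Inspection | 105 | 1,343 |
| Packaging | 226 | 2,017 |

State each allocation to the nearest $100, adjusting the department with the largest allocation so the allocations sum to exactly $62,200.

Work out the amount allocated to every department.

Totals — headcount 437, billable hours 5,977.
Composite weights (50% headcount + 50% billable hours): Fabrication 0.2164; Logistics 0.1238; Inspection 0.2325; Packaging 0.4273.
Proportional shares: Fabrication 13,462.53; Logistics 7,698.16; Inspection 14,460.54; Packaging 26,578.77.
After rounding ($100): Fabrication $13,500; Logistics $7,700; Inspection $14,500; Packaging $26,600. Sum = $62,300.
Difference $62,200 − $62,300 = −$100 applied to largest allocation (Packaging): Packaging becomes $26,500.

Fabrication: $13,500; Logistics: $7,700; Inspection: $14,500; Packaging: $26,500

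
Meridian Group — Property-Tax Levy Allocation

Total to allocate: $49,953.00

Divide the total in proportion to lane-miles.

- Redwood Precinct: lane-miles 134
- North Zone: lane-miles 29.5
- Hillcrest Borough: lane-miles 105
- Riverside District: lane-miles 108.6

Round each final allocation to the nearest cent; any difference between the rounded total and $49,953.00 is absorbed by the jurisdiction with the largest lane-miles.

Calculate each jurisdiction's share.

Sum of lane-miles: 134 + 29.5 + 105 + 108.6 = 377.1.
Raw shares: Redwood Precinct 17,750.4694; North Zone 3,907.7526; Hillcrest Borough 13,908.9499; Riverside District 14,385.8282.
Rounded to nearest cent: Redwood Precinct $17,750.47; North Zone $3,907.75; Hillcrest Borough $13,908.95; Riverside District $14,385.83. Sum = $49,953.00.
Rounded total matches; no reconciliation needed.

Redwood Precinct: $17,750.47 | North Zone: $3,907.75 | Hillcrest Borough: $13,908.95 | Riverside District: $14,385.83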